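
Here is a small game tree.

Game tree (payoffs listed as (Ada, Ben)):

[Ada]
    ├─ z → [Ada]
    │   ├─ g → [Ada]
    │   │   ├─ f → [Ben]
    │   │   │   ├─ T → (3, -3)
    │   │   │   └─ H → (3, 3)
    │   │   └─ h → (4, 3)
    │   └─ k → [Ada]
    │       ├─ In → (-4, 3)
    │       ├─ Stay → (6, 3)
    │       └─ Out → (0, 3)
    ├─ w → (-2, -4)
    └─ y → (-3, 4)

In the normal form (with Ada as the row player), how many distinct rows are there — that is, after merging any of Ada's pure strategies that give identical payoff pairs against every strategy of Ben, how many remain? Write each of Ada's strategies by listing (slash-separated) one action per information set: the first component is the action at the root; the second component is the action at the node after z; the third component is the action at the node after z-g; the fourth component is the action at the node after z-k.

7

Ada has 36 pure strategies: z/g/f/In, z/g/f/Stay, z/g/f/Out, z/g/h/In, z/g/h/Stay, z/g/h/Out, z/k/f/In, z/k/f/Stay, z/k/f/Out, z/k/h/In, z/k/h/Stay, z/k/h/Out, w/g/f/In, w/g/f/Stay, w/g/f/Out, w/g/h/In, w/g/h/Stay, w/g/h/Out, w/k/f/In, w/k/f/Stay, w/k/f/Out, w/k/h/In, w/k/h/Stay, w/k/h/Out, y/g/f/In, y/g/f/Stay, y/g/f/Out, y/g/h/In, y/g/h/Stay, y/g/h/Out, y/k/f/In, y/k/f/Stay, y/k/f/Out, y/k/h/In, y/k/h/Stay, y/k/h/Out. Columns: T, H.
{z/g/f/In, z/g/f/Stay, z/g/f/Out} → row (3,-3) (3,3)
{z/g/h/In, z/g/h/Stay, z/g/h/Out} → row (4,3) (4,3)
{z/k/f/In, z/k/h/In} → row (-4,3) (-4,3)
{z/k/f/Stay, z/k/h/Stay} → row (6,3) (6,3)
{z/k/f/Out, z/k/h/Out} → row (0,3) (0,3)
{w/g/f/In, w/g/f/Stay, w/g/f/Out, w/g/h/In, w/g/h/Stay, w/g/h/Out, w/k/f/In, w/k/f/Stay, w/k/f/Out, w/k/h/In, w/k/h/Stay, w/k/h/Out} → row (-2,-4) (-2,-4)
{y/g/f/In, y/g/f/Stay, y/g/f/Out, y/g/h/In, y/g/h/Stay, y/g/h/Out, y/k/f/In, y/k/f/Stay, y/k/f/Out, y/k/h/In, y/k/h/Stay, y/k/h/Out} → row (-3,4) (-3,4)
That's 7 distinct rows out of 36 strategies.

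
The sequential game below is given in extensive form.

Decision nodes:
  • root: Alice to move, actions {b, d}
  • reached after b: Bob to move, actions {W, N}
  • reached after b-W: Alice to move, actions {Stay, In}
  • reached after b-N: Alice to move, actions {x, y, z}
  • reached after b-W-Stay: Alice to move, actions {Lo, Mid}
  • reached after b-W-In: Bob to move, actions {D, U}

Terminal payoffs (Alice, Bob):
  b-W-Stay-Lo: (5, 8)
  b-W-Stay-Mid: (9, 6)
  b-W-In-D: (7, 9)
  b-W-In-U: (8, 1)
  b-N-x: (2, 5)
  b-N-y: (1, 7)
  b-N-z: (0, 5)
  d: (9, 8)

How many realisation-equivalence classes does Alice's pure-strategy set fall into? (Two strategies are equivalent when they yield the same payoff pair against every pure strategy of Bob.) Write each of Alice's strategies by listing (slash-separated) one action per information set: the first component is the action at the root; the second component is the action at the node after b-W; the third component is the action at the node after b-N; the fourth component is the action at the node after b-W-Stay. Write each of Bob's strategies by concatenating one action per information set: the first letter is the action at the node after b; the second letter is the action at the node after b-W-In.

10

Alice has 24 pure strategies: b/Stay/x/Lo, b/Stay/x/Mid, b/Stay/y/Lo, b/Stay/y/Mid, b/Stay/z/Lo, b/Stay/z/Mid, b/In/x/Lo, b/In/x/Mid, b/In/y/Lo, b/In/y/Mid, b/In/z/Lo, b/In/z/Mid, d/Stay/x/Lo, d/Stay/x/Mid, d/Stay/y/Lo, d/Stay/y/Mid, d/Stay/z/Lo, d/Stay/z/Mid, d/In/x/Lo, d/In/x/Mid, d/In/y/Lo, d/In/y/Mid, d/In/z/Lo, d/In/z/Mid. Columns: WD, WU, ND, NU.
{b/Stay/x/Lo} → row (5,8) (5,8) (2,5) (2,5)
{b/Stay/x/Mid} → row (9,6) (9,6) (2,5) (2,5)
{b/Stay/y/Lo} → row (5,8) (5,8) (1,7) (1,7)
{b/Stay/y/Mid} → row (9,6) (9,6) (1,7) (1,7)
{b/Stay/z/Lo} → row (5,8) (5,8) (0,5) (0,5)
{b/Stay/z/Mid} → row (9,6) (9,6) (0,5) (0,5)
{b/In/x/Lo, b/In/x/Mid} → row (7,9) (8,1) (2,5) (2,5)
{b/In/y/Lo, b/In/y/Mid} → row (7,9) (8,1) (1,7) (1,7)
{b/In/z/Lo, b/In/z/Mid} → row (7,9) (8,1) (0,5) (0,5)
{d/Stay/x/Lo, d/Stay/x/Mid, d/Stay/y/Lo, d/Stay/y/Mid, d/Stay/z/Lo, d/Stay/z/Mid, d/In/x/Lo, d/In/x/Mid, d/In/y/Lo, d/In/y/Mid, d/In/z/Lo, d/In/z/Mid} → row (9,8) (9,8) (9,8) (9,8)
That's 10 distinct rows out of 24 strategies.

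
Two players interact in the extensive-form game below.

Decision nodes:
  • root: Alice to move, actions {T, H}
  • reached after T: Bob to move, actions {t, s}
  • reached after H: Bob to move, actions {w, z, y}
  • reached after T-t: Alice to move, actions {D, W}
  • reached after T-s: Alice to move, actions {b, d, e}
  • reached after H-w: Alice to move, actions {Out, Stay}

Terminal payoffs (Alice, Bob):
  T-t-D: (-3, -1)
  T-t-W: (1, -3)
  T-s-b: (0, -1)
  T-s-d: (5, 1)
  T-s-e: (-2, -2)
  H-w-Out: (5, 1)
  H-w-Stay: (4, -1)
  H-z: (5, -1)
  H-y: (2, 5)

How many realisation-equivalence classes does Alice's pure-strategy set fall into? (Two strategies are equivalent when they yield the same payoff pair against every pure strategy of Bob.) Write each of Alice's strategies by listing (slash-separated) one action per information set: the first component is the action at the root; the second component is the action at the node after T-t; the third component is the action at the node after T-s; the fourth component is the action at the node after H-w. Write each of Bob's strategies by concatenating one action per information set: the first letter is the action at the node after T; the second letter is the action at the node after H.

8

Alice has 24 pure strategies: T/D/b/Out, T/D/b/Stay, T/D/d/Out, T/D/d/Stay, T/D/e/Out, T/D/e/Stay, T/W/b/Out, T/W/b/Stay, T/W/d/Out, T/W/d/Stay, T/W/e/Out, T/W/e/Stay, H/D/b/Out, H/D/b/Stay, H/D/d/Out, H/D/d/Stay, H/D/e/Out, H/D/e/Stay, H/W/b/Out, H/W/b/Stay, H/W/d/Out, H/W/d/Stay, H/W/e/Out, H/W/e/Stay. Columns: tw, tz, ty, sw, sz, sy.
{T/D/b/Out, T/D/b/Stay} → row (-3,-1) (-3,-1) (-3,-1) (0,-1) (0,-1) (0,-1)
{T/D/d/Out, T/D/d/Stay} → row (-3,-1) (-3,-1) (-3,-1) (5,1) (5,1) (5,1)
{T/D/e/Out, T/D/e/Stay} → row (-3,-1) (-3,-1) (-3,-1) (-2,-2) (-2,-2) (-2,-2)
{T/W/b/Out, T/W/b/Stay} → row (1,-3) (1,-3) (1,-3) (0,-1) (0,-1) (0,-1)
{T/W/d/Out, T/W/d/Stay} → row (1,-3) (1,-3) (1,-3) (5,1) (5,1) (5,1)
{T/W/e/Out, T/W/e/Stay} → row (1,-3) (1,-3) (1,-3) (-2,-2) (-2,-2) (-2,-2)
{H/D/b/Out, H/D/d/Out, H/D/e/Out, H/W/b/Out, H/W/d/Out, H/W/e/Out} → row (5,1) (5,-1) (2,5) (5,1) (5,-1) (2,5)
{H/D/b/Stay, H/D/d/Stay, H/D/e/Stay, H/W/b/Stay, H/W/d/Stay, H/W/e/Stay} → row (4,-1) (5,-1) (2,5) (4,-1) (5,-1) (2,5)
That's 8 distinct rows out of 24 strategies.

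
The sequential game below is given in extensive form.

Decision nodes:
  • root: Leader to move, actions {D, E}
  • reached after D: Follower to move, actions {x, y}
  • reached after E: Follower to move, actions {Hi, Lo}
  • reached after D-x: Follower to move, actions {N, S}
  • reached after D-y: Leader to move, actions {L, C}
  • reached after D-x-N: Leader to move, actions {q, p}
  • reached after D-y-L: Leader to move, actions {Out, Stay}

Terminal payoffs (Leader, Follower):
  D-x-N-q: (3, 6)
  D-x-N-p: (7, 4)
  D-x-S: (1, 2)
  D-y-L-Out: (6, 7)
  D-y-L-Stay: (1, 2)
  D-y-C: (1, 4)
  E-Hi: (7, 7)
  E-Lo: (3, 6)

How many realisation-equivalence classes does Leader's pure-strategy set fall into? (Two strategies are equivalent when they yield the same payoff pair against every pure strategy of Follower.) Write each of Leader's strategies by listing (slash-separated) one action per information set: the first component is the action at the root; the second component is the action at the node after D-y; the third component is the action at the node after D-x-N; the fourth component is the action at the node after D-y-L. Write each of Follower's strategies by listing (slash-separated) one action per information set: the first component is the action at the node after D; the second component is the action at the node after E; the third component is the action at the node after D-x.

7

Leader has 16 pure strategies: D/L/q/Out, D/L/q/Stay, D/L/p/Out, D/L/p/Stay, D/C/q/Out, D/C/q/Stay, D/C/p/Out, D/C/p/Stay, E/L/q/Out, E/L/q/Stay, E/L/p/Out, E/L/p/Stay, E/C/q/Out, E/C/q/Stay, E/C/p/Out, E/C/p/Stay. Columns: x/Hi/N, x/Hi/S, x/Lo/N, x/Lo/S, y/Hi/N, y/Hi/S, y/Lo/N, y/Lo/S.
{D/L/q/Out} → row (3,6) (1,2) (3,6) (1,2) (6,7) (6,7) (6,7) (6,7)
{D/L/q/Stay} → row (3,6) (1,2) (3,6) (1,2) (1,2) (1,2) (1,2) (1,2)
{D/L/p/Out} → row (7,4) (1,2) (7,4) (1,2) (6,7) (6,7) (6,7) (6,7)
{D/L/p/Stay} → row (7,4) (1,2) (7,4) (1,2) (1,2) (1,2) (1,2) (1,2)
{D/C/q/Out, D/C/q/Stay} → row (3,6) (1,2) (3,6) (1,2) (1,4) (1,4) (1,4) (1,4)
{D/C/p/Out, D/C/p/Stay} → row (7,4) (1,2) (7,4) (1,2) (1,4) (1,4) (1,4) (1,4)
{E/L/q/Out, E/L/q/Stay, E/L/p/Out, E/L/p/Stay, E/C/q/Out, E/C/q/Stay, E/C/p/Out, E/C/p/Stay} → row (7,7) (7,7) (3,6) (3,6) (7,7) (7,7) (3,6) (3,6)
That's 7 distinct rows out of 16 strategies.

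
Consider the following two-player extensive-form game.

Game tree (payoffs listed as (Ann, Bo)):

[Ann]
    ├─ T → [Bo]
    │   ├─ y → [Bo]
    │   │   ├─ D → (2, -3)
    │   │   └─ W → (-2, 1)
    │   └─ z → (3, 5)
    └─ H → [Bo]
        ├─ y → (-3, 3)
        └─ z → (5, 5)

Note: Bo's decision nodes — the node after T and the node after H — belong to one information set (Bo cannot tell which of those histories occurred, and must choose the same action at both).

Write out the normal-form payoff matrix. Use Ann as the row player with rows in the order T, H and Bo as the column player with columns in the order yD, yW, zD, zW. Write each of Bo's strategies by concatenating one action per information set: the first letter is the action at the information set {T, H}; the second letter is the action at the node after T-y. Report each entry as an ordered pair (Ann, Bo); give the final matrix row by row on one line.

T: (2,-3) (-2,1) (3,5) (3,5) | H: (-3,3) (-3,3) (5,5) (5,5)

Row T: yD→(2,-3), yW→(-2,1), zD→(3,5), zW→(3,5)
Row H: yD→(-3,3), yW→(-3,3), zD→(5,5), zW→(5,5)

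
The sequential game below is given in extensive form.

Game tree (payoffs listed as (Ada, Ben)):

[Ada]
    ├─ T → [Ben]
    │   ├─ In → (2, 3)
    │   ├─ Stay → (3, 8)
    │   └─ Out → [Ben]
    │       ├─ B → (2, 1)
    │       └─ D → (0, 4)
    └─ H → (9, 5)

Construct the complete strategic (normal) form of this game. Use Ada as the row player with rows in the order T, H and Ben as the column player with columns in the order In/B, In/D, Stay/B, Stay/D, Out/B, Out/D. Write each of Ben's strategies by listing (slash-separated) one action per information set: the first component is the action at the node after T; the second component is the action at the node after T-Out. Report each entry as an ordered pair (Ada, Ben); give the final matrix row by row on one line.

         In/B     In/D   Stay/B   Stay/D    Out/B    Out/D
   T    (2,3)    (2,3)    (3,8)    (3,8)    (2,1)    (0,4)
   H    (9,5)    (9,5)    (9,5)    (9,5)    (9,5)    (9,5)

T: (2,3) (2,3) (3,8) (3,8) (2,1) (0,4) | H: (9,5) (9,5) (9,5) (9,5) (9,5) (9,5)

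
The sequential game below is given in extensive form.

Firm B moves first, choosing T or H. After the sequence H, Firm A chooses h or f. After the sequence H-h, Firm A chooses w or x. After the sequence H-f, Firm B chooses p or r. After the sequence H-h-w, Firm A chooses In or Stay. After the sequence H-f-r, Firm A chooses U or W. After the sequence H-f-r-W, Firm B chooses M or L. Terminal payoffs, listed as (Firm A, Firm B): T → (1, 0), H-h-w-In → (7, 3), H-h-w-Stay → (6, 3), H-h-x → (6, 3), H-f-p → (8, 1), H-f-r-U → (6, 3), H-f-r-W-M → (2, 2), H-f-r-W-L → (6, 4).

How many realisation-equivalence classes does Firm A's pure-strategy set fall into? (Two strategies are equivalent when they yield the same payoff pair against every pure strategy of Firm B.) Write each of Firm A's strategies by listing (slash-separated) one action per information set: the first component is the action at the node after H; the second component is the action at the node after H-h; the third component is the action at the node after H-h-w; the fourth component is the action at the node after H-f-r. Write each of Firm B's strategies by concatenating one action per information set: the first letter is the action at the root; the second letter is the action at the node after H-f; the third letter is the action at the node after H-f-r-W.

4

Firm A has 16 pure strategies: h/w/In/U, h/w/In/W, h/w/Stay/U, h/w/Stay/W, h/x/In/U, h/x/In/W, h/x/Stay/U, h/x/Stay/W, f/w/In/U, f/w/In/W, f/w/Stay/U, f/w/Stay/W, f/x/In/U, f/x/In/W, f/x/Stay/U, f/x/Stay/W. Columns: TpM, TpL, TrM, TrL, HpM, HpL, HrM, HrL.
{h/w/In/U, h/w/In/W} → row (1,0) (1,0) (1,0) (1,0) (7,3) (7,3) (7,3) (7,3)
{h/w/Stay/U, h/w/Stay/W, h/x/In/U, h/x/In/W, h/x/Stay/U, h/x/Stay/W} → row (1,0) (1,0) (1,0) (1,0) (6,3) (6,3) (6,3) (6,3)
{f/w/In/U, f/w/Stay/U, f/x/In/U, f/x/Stay/U} → row (1,0) (1,0) (1,0) (1,0) (8,1) (8,1) (6,3) (6,3)
{f/w/In/W, f/w/Stay/W, f/x/In/W, f/x/Stay/W} → row (1,0) (1,0) (1,0) (1,0) (8,1) (8,1) (2,2) (6,4)
That's 4 distinct rows out of 16 strategies.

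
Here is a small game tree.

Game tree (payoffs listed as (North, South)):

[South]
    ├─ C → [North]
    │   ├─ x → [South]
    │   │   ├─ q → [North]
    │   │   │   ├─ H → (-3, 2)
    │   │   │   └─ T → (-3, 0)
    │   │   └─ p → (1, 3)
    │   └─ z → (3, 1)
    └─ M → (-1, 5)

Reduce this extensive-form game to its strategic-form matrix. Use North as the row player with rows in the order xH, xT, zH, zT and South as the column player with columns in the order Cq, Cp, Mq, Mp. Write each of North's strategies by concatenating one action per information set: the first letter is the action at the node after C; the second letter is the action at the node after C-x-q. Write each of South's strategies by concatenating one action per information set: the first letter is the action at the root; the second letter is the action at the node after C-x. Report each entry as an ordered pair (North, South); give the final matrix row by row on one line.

xH: (-3,2) (1,3) (-1,5) (-1,5) | xT: (-3,0) (1,3) (-1,5) (-1,5) | zH: (3,1) (3,1) (-1,5) (-1,5) | zT: (3,1) (3,1) (-1,5) (-1,5)

           Cq       Cp       Mq       Mp
  xH   (-3,2)    (1,3)   (-1,5)   (-1,5)
  xT   (-3,0)    (1,3)   (-1,5)   (-1,5)
  zH    (3,1)    (3,1)   (-1,5)   (-1,5)
  zT    (3,1)    (3,1)   (-1,5)   (-1,5)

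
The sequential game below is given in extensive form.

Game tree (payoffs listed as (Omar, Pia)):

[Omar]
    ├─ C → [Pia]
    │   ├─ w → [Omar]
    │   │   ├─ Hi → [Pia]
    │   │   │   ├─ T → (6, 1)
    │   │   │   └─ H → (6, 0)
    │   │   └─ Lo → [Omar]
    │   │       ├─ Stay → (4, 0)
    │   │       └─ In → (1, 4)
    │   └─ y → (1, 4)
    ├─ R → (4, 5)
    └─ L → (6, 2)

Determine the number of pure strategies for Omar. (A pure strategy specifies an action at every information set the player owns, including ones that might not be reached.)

12

Omar owns the root with actions {C, R, L} — three choices.
Omar owns the node after C-w with actions {Hi, Lo} — two choices.
Omar owns the node after C-w-Lo with actions {Stay, In} — two choices.
A pure strategy fixes one action at each information set independently, so the count is the product 3 × 2 × 2 = 12.
(For reference, Pia has 4 pure strategies, giving a 12×4 normal-form matrix.)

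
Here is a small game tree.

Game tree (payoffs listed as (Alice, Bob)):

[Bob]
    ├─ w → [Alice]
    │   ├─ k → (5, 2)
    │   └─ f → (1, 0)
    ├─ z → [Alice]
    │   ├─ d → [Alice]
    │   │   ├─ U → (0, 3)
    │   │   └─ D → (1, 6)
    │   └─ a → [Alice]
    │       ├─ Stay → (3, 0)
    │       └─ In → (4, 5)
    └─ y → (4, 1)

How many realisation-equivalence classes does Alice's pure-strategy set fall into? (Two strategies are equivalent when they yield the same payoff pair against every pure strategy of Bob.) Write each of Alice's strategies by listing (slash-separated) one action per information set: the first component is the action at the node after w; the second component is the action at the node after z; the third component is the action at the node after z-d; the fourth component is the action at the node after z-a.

8

Alice has 16 pure strategies: k/d/U/Stay, k/d/U/In, k/d/D/Stay, k/d/D/In, k/a/U/Stay, k/a/U/In, k/a/D/Stay, k/a/D/In, f/d/U/Stay, f/d/U/In, f/d/D/Stay, f/d/D/In, f/a/U/Stay, f/a/U/In, f/a/D/Stay, f/a/D/In. Columns: w, z, y.
{k/d/U/Stay, k/d/U/In} → row (5,2) (0,3) (4,1)
{k/d/D/Stay, k/d/D/In} → row (5,2) (1,6) (4,1)
{k/a/U/Stay, k/a/D/Stay} → row (5,2) (3,0) (4,1)
{k/a/U/In, k/a/D/In} → row (5,2) (4,5) (4,1)
{f/d/U/Stay, f/d/U/In} → row (1,0) (0,3) (4,1)
{f/d/D/Stay, f/d/D/In} → row (1,0) (1,6) (4,1)
{f/a/U/Stay, f/a/D/Stay} → row (1,0) (3,0) (4,1)
{f/a/U/In, f/a/D/In} → row (1,0) (4,5) (4,1)
That's 8 distinct rows out of 16 strategies.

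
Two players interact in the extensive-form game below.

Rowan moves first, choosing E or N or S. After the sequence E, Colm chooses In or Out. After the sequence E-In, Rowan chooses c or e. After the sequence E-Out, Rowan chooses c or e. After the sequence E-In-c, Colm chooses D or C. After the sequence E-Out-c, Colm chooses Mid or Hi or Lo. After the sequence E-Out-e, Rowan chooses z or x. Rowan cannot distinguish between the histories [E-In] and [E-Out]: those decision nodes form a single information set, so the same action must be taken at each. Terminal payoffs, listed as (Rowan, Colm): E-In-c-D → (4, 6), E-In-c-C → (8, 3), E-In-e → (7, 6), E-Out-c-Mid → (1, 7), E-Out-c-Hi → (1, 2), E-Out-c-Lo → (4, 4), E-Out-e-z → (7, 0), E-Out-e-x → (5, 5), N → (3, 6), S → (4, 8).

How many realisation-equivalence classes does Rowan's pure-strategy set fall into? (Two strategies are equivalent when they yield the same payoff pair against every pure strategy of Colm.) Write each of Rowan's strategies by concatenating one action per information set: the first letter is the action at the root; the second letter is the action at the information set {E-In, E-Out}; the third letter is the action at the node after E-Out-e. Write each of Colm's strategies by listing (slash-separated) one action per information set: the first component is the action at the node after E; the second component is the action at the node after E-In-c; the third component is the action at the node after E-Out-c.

Rowan has 12 pure strategies: Ecz, Ecx, Eez, Eex, Ncz, Ncx, Nez, Nex, Scz, Scx, Sez, Sex. Columns: In/D/Mid, In/D/Hi, In/D/Lo, In/C/Mid, In/C/Hi, In/C/Lo, Out/D/Mid, Out/D/Hi, Out/D/Lo, Out/C/Mid, Out/C/Hi, Out/C/Lo.
{Ecz, Ecx} → row (4,6) (4,6) (4,6) (8,3) (8,3) (8,3) (1,7) (1,2) (4,4) (1,7) (1,2) (4,4)
{Eez} → row (7,6) (7,6) (7,6) (7,6) (7,6) (7,6) (7,0) (7,0) (7,0) (7,0) (7,0) (7,0)
{Eex} → row (7,6) (7,6) (7,6) (7,6) (7,6) (7,6) (5,5) (5,5) (5,5) (5,5) (5,5) (5,5)
{Ncz, Ncx, Nez, Nex} → row (3,6) (3,6) (3,6) (3,6) (3,6) (3,6) (3,6) (3,6) (3,6) (3,6) (3,6) (3,6)
{Scz, Scx, Sez, Sex} → row (4,8) (4,8) (4,8) (4,8) (4,8) (4,8) (4,8) (4,8) (4,8) (4,8) (4,8) (4,8)
That's 5 distinct rows out of 12 strategies.

5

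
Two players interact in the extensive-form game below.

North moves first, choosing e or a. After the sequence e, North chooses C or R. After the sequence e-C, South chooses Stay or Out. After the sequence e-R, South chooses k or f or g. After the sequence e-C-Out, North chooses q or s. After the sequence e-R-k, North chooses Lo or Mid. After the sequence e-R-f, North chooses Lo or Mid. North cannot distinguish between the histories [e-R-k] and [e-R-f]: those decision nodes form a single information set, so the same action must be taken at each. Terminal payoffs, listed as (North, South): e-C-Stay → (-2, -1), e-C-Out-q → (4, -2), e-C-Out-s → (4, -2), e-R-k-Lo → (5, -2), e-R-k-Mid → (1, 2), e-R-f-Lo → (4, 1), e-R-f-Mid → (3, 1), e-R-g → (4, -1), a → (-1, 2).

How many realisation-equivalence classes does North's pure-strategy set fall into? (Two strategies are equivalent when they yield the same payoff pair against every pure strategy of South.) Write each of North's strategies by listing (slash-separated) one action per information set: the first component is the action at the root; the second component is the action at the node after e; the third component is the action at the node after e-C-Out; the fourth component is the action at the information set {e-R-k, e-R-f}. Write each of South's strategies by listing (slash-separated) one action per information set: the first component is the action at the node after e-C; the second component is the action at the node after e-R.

North has 16 pure strategies: e/C/q/Lo, e/C/q/Mid, e/C/s/Lo, e/C/s/Mid, e/R/q/Lo, e/R/q/Mid, e/R/s/Lo, e/R/s/Mid, a/C/q/Lo, a/C/q/Mid, a/C/s/Lo, a/C/s/Mid, a/R/q/Lo, a/R/q/Mid, a/R/s/Lo, a/R/s/Mid. Columns: Stay/k, Stay/f, Stay/g, Out/k, Out/f, Out/g.
{e/C/q/Lo, e/C/q/Mid, e/C/s/Lo, e/C/s/Mid} → row (-2,-1) (-2,-1) (-2,-1) (4,-2) (4,-2) (4,-2)
{e/R/q/Lo, e/R/s/Lo} → row (5,-2) (4,1) (4,-1) (5,-2) (4,1) (4,-1)
{e/R/q/Mid, e/R/s/Mid} → row (1,2) (3,1) (4,-1) (1,2) (3,1) (4,-1)
{a/C/q/Lo, a/C/q/Mid, a/C/s/Lo, a/C/s/Mid, a/R/q/Lo, a/R/q/Mid, a/R/s/Lo, a/R/s/Mid} → row (-1,2) (-1,2) (-1,2) (-1,2) (-1,2) (-1,2)
That's 4 distinct rows out of 16 strategies.

4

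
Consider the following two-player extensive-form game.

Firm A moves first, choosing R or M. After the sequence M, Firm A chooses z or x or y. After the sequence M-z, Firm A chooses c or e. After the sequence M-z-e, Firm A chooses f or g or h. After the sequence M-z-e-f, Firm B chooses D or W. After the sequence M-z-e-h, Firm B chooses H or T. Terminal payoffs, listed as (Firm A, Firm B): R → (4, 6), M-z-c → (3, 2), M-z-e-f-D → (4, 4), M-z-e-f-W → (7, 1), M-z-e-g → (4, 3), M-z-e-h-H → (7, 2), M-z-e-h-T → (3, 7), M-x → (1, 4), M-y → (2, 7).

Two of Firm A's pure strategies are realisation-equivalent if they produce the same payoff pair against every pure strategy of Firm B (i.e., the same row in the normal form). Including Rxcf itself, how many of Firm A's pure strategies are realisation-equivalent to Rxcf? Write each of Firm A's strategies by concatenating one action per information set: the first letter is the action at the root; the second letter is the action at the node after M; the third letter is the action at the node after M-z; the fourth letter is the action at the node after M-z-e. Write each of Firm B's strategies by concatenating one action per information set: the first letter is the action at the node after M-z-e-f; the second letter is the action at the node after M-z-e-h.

Row for Rxcf (columns DH, DT, WH, WT): (4,6) (4,6) (4,6) (4,6).
Under Rxcf, Firm A's choice at the node after M and at the node after M-z and at the node after M-z-e can never be reached regardless of what Firm B does, so varying those choices leaves every outcome unchanged.
Holding the reachable choices fixed and varying the unreachable ones freely already gives 3 × 2 × 3 = 18 equivalent strategies.
No other strategy reproduces this row, so those 18 are the full class: Rzcf, Rzcg, Rzch, Rzef, Rzeg, Rzeh, Rxcf, Rxcg, Rxch, Rxef, Rxeg, Rxeh, Rycf, Rycg, Rych, Ryef, Ryeg, Ryeh.

18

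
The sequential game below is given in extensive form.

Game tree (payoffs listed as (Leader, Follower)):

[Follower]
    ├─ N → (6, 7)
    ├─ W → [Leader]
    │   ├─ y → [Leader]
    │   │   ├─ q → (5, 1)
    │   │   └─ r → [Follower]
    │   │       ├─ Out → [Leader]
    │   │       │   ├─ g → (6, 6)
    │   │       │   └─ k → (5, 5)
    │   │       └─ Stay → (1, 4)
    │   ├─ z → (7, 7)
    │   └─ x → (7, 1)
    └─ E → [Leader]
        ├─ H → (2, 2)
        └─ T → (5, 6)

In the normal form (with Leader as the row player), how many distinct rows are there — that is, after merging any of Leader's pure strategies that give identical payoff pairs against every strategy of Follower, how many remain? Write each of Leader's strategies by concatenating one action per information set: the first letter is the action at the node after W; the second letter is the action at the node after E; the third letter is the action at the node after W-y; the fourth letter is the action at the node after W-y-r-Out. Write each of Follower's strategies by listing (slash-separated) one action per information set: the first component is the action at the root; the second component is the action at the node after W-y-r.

10

Leader has 24 pure strategies: yHqg, yHqk, yHrg, yHrk, yTqg, yTqk, yTrg, yTrk, zHqg, zHqk, zHrg, zHrk, zTqg, zTqk, zTrg, zTrk, xHqg, xHqk, xHrg, xHrk, xTqg, xTqk, xTrg, xTrk. Columns: N/Out, N/Stay, W/Out, W/Stay, E/Out, E/Stay.
{yHqg, yHqk} → row (6,7) (6,7) (5,1) (5,1) (2,2) (2,2)
{yHrg} → row (6,7) (6,7) (6,6) (1,4) (2,2) (2,2)
{yHrk} → row (6,7) (6,7) (5,5) (1,4) (2,2) (2,2)
{yTqg, yTqk} → row (6,7) (6,7) (5,1) (5,1) (5,6) (5,6)
{yTrg} → row (6,7) (6,7) (6,6) (1,4) (5,6) (5,6)
{yTrk} → row (6,7) (6,7) (5,5) (1,4) (5,6) (5,6)
{zHqg, zHqk, zHrg, zHrk} → row (6,7) (6,7) (7,7) (7,7) (2,2) (2,2)
{zTqg, zTqk, zTrg, zTrk} → row (6,7) (6,7) (7,7) (7,7) (5,6) (5,6)
{xHqg, xHqk, xHrg, xHrk} → row (6,7) (6,7) (7,1) (7,1) (2,2) (2,2)
{xTqg, xTqk, xTrg, xTrk} → row (6,7) (6,7) (7,1) (7,1) (5,6) (5,6)
That's 10 distinct rows out of 24 strategies.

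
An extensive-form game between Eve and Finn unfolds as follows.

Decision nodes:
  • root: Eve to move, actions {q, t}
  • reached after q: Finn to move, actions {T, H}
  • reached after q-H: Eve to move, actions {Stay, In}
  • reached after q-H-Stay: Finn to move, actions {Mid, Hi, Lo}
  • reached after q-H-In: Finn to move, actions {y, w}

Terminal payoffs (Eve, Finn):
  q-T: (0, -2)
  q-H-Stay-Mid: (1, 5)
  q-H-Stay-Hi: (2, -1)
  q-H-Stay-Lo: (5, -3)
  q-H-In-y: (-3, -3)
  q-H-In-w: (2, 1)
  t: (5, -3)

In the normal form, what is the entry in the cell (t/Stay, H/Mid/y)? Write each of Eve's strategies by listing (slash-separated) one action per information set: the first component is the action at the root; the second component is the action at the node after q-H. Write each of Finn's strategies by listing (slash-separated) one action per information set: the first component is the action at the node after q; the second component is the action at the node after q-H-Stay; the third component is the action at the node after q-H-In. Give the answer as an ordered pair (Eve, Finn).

Trace the play path from the root:
  Eve plays t
→ terminal payoff (5, -3).
(Eve's choice at the node after q-H is never reached on this path, so it doesn't affect the outcome.)

(5, -3)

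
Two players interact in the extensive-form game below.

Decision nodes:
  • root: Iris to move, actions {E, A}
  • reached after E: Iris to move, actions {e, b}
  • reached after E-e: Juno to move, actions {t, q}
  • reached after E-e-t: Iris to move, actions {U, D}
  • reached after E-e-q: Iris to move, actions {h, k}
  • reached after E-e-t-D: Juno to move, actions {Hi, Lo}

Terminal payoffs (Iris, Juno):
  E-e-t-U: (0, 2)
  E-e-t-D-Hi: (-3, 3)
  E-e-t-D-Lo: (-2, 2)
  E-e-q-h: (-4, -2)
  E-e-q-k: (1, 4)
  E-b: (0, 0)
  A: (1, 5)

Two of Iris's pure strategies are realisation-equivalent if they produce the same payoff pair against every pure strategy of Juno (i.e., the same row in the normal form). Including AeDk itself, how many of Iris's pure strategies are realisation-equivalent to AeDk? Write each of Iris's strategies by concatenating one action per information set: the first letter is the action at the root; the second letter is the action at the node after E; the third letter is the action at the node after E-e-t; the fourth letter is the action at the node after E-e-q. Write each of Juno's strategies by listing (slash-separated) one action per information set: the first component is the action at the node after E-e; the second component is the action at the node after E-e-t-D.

Row for AeDk (columns t/Hi, t/Lo, q/Hi, q/Lo): (1,5) (1,5) (1,5) (1,5).
Under AeDk, Iris's choice at the node after E and at the node after E-e-t and at the node after E-e-q can never be reached regardless of what Juno does, so varying those choices leaves every outcome unchanged.
Holding the reachable choices fixed and varying the unreachable ones freely already gives 2 × 2 × 2 = 8 equivalent strategies.
No other strategy reproduces this row, so those 8 are the full class: AeUh, AeUk, AeDh, AeDk, AbUh, AbUk, AbDh, AbDk.

8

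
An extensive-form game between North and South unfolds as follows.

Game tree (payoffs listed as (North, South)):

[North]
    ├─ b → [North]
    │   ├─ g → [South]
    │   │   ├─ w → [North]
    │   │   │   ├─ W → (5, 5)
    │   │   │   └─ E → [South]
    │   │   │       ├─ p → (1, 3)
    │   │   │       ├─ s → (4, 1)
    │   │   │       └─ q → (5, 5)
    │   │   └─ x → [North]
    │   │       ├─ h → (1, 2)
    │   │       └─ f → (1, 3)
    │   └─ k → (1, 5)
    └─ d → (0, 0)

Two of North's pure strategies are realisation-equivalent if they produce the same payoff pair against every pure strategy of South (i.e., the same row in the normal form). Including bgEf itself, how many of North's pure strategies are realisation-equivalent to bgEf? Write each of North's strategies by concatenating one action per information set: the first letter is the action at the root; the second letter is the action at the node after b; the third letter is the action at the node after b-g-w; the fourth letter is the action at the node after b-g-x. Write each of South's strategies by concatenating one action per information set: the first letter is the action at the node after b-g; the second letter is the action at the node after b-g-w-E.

Row for bgEf (columns wp, ws, wq, xp, xs, xq): (1,3) (4,1) (5,5) (1,3) (1,3) (1,3).
Every one of North's information sets is on the play path for some reply by South when North follows bgEf.
Changing the action at any of them therefore changes at least one column, so only bgEf itself gives this row.

1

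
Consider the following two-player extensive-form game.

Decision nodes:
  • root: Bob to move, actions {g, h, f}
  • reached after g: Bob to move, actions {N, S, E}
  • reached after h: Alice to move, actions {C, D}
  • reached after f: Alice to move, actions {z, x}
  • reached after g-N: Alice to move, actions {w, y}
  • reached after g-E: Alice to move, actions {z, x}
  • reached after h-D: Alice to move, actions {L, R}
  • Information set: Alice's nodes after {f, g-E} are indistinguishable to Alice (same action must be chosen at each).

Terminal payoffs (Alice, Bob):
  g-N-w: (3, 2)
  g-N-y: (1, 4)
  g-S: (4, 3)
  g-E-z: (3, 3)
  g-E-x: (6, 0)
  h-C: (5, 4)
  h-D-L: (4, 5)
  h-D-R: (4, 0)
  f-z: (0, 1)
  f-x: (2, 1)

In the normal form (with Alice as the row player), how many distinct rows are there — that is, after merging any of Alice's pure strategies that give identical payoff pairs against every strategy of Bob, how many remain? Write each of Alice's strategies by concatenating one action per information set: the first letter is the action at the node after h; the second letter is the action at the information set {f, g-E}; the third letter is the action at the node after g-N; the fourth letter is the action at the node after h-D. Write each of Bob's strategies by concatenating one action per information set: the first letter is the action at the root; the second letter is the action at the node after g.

Alice has 16 pure strategies: CzwL, CzwR, CzyL, CzyR, CxwL, CxwR, CxyL, CxyR, DzwL, DzwR, DzyL, DzyR, DxwL, DxwR, DxyL, DxyR. Columns: gN, gS, gE, hN, hS, hE, fN, fS, fE.
{CzwL, CzwR} → row (3,2) (4,3) (3,3) (5,4) (5,4) (5,4) (0,1) (0,1) (0,1)
{CzyL, CzyR} → row (1,4) (4,3) (3,3) (5,4) (5,4) (5,4) (0,1) (0,1) (0,1)
{CxwL, CxwR} → row (3,2) (4,3) (6,0) (5,4) (5,4) (5,4) (2,1) (2,1) (2,1)
{CxyL, CxyR} → row (1,4) (4,3) (6,0) (5,4) (5,4) (5,4) (2,1) (2,1) (2,1)
{DzwL} → row (3,2) (4,3) (3,3) (4,5) (4,5) (4,5) (0,1) (0,1) (0,1)
{DzwR} → row (3,2) (4,3) (3,3) (4,0) (4,0) (4,0) (0,1) (0,1) (0,1)
{DzyL} → row (1,4) (4,3) (3,3) (4,5) (4,5) (4,5) (0,1) (0,1) (0,1)
{DzyR} → row (1,4) (4,3) (3,3) (4,0) (4,0) (4,0) (0,1) (0,1) (0,1)
{DxwL} → row (3,2) (4,3) (6,0) (4,5) (4,5) (4,5) (2,1) (2,1) (2,1)
{DxwR} → row (3,2) (4,3) (6,0) (4,0) (4,0) (4,0) (2,1) (2,1) (2,1)
{DxyL} → row (1,4) (4,3) (6,0) (4,5) (4,5) (4,5) (2,1) (2,1) (2,1)
{DxyR} → row (1,4) (4,3) (6,0) (4,0) (4,0) (4,0) (2,1) (2,1) (2,1)
That's 12 distinct rows out of 16 strategies.

12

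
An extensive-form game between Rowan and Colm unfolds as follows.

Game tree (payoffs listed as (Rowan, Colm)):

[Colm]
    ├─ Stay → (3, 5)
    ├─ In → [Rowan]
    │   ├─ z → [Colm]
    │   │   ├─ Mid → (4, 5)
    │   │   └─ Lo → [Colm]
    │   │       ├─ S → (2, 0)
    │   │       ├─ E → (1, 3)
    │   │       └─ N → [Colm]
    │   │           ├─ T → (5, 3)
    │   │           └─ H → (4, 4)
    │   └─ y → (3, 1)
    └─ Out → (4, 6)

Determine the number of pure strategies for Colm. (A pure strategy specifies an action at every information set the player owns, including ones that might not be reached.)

36

Colm owns the root with actions {Stay, In, Out} — three choices.
Colm owns the node after In-z with actions {Mid, Lo} — two choices.
Colm owns the node after In-z-Lo with actions {S, E, N} — three choices.
Colm owns the node after In-z-Lo-N with actions {T, H} — two choices.
A pure strategy fixes one action at each information set independently, so the count is the product 3 × 2 × 3 × 2 = 36.
(For reference, Rowan has 2 pure strategies, giving a 36×2 normal-form matrix.)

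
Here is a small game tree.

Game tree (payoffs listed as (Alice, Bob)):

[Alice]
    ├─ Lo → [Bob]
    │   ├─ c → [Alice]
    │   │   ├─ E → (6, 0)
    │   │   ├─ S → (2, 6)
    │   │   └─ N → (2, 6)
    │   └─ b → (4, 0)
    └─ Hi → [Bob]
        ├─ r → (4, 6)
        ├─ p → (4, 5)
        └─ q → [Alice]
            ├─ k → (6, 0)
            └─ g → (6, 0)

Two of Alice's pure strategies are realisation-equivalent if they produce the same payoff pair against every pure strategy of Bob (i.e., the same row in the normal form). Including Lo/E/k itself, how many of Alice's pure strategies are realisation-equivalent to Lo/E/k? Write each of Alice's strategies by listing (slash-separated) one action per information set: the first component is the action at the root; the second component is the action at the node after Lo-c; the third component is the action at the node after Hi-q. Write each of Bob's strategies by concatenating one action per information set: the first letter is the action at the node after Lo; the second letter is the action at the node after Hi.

Row for Lo/E/k (columns cr, cp, cq, br, bp, bq): (6,0) (6,0) (6,0) (4,0) (4,0) (4,0).
Under Lo/E/k, Alice's choice at the node after Hi-q can never be reached regardless of what Bob does, so varying those choices leaves every outcome unchanged.
Holding the reachable choices fixed and varying the unreachable one freely already gives 2 equivalent strategies.
No other strategy reproduces this row, so those 2 are the full class: Lo/E/k, Lo/E/g.

2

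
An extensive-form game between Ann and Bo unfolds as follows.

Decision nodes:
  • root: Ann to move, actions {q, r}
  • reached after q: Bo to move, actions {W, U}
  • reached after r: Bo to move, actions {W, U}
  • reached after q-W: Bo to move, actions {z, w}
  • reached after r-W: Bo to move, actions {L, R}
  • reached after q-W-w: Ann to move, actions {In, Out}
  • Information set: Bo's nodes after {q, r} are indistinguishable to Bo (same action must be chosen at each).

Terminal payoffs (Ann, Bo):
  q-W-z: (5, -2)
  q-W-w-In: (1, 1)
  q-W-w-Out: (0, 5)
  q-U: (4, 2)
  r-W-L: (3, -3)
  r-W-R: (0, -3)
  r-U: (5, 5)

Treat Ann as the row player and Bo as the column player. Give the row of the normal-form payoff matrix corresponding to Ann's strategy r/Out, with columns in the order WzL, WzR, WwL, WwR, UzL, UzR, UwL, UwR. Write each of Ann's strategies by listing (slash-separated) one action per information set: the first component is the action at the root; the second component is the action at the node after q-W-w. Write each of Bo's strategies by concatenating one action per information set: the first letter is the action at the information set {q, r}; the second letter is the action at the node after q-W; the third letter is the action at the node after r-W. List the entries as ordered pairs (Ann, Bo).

vs WzL: Ann plays r → Bo plays W at [r] → Bo plays L at [r-W] → (3, -3)
vs WzR: Ann plays r → Bo plays W at [r] → Bo plays R at [r-W] → (0, -3)
vs WwL: Ann plays r → Bo plays W at [r] → Bo plays L at [r-W] → (3, -3)
vs WwR: Ann plays r → Bo plays W at [r] → Bo plays R at [r-W] → (0, -3)
vs UzL: Ann plays r → Bo plays U at [r] → (5, 5)
vs UzR: Ann plays r → Bo plays U at [r] → (5, 5)
vs UwL: Ann plays r → Bo plays U at [r] → (5, 5)
vs UwR: Ann plays r → Bo plays U at [r] → (5, 5)

(3,-3) (0,-3) (3,-3) (0,-3) (5,5) (5,5) (5,5) (5,5)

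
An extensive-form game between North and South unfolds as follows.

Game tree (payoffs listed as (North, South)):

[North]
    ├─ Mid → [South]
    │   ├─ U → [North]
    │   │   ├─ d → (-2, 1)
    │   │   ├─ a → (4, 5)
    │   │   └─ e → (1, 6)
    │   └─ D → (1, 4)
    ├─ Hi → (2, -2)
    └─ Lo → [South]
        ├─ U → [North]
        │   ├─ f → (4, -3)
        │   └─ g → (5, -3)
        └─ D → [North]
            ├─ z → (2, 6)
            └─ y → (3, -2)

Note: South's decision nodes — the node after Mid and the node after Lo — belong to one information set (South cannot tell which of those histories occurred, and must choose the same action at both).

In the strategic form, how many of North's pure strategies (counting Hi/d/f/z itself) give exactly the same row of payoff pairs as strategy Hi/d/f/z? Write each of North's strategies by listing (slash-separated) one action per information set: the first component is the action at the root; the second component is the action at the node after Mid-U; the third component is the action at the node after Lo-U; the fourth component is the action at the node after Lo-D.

12

Row for Hi/d/f/z (columns U, D): (2,-2) (2,-2).
Under Hi/d/f/z, North's choice at the node after Mid-U and at the node after Lo-U and at the node after Lo-D can never be reached regardless of what South does, so varying those choices leaves every outcome unchanged.
Holding the reachable choices fixed and varying the unreachable ones freely already gives 3 × 2 × 2 = 12 equivalent strategies.
No other strategy reproduces this row, so those 12 are the full class: Hi/d/f/z, Hi/d/f/y, Hi/d/g/z, Hi/d/g/y, Hi/a/f/z, Hi/a/f/y, Hi/a/g/z, Hi/a/g/y, Hi/e/f/z, Hi/e/f/y, Hi/e/g/z, Hi/e/g/y.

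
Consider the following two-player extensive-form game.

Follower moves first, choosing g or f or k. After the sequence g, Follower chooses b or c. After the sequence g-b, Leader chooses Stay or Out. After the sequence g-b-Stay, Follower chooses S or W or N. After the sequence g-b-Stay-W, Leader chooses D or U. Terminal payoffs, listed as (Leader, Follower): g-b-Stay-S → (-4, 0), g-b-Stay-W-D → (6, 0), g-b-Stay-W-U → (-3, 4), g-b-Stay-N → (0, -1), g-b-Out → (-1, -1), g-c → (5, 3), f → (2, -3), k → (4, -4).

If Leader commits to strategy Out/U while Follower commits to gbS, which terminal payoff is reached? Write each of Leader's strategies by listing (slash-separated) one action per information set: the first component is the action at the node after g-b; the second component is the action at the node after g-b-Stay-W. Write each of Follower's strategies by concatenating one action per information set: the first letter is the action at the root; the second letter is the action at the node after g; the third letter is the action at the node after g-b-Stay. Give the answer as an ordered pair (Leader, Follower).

Trace the play path from the root:
  Follower plays g
  Follower plays b at [g]
  Leader plays Out at [g-b]
→ terminal payoff (-1, -1).
(Leader's choice at the node after g-b-Stay-W is never reached on this path, so it doesn't affect the outcome.)

(-1, -1)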